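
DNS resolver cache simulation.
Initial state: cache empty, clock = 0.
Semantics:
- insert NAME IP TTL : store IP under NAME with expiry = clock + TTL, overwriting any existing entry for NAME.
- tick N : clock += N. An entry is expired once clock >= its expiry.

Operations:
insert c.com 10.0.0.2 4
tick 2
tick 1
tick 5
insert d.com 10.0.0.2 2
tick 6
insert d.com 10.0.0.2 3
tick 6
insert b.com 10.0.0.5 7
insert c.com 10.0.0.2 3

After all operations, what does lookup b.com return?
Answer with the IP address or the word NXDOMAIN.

Answer: 10.0.0.5

Derivation:
Op 1: insert c.com -> 10.0.0.2 (expiry=0+4=4). clock=0
Op 2: tick 2 -> clock=2.
Op 3: tick 1 -> clock=3.
Op 4: tick 5 -> clock=8. purged={c.com}
Op 5: insert d.com -> 10.0.0.2 (expiry=8+2=10). clock=8
Op 6: tick 6 -> clock=14. purged={d.com}
Op 7: insert d.com -> 10.0.0.2 (expiry=14+3=17). clock=14
Op 8: tick 6 -> clock=20. purged={d.com}
Op 9: insert b.com -> 10.0.0.5 (expiry=20+7=27). clock=20
Op 10: insert c.com -> 10.0.0.2 (expiry=20+3=23). clock=20
lookup b.com: present, ip=10.0.0.5 expiry=27 > clock=20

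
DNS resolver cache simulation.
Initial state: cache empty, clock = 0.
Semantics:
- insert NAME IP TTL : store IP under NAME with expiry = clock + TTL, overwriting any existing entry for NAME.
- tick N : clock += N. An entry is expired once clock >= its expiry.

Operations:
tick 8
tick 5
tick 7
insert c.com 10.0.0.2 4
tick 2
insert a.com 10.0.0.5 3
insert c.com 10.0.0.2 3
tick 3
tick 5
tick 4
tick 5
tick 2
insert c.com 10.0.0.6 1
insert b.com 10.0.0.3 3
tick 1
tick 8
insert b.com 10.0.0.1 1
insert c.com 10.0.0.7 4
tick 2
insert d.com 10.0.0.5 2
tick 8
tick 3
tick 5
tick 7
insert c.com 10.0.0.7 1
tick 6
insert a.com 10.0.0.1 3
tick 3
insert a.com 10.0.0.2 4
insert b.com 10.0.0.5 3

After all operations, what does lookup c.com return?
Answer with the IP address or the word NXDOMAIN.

Op 1: tick 8 -> clock=8.
Op 2: tick 5 -> clock=13.
Op 3: tick 7 -> clock=20.
Op 4: insert c.com -> 10.0.0.2 (expiry=20+4=24). clock=20
Op 5: tick 2 -> clock=22.
Op 6: insert a.com -> 10.0.0.5 (expiry=22+3=25). clock=22
Op 7: insert c.com -> 10.0.0.2 (expiry=22+3=25). clock=22
Op 8: tick 3 -> clock=25. purged={a.com,c.com}
Op 9: tick 5 -> clock=30.
Op 10: tick 4 -> clock=34.
Op 11: tick 5 -> clock=39.
Op 12: tick 2 -> clock=41.
Op 13: insert c.com -> 10.0.0.6 (expiry=41+1=42). clock=41
Op 14: insert b.com -> 10.0.0.3 (expiry=41+3=44). clock=41
Op 15: tick 1 -> clock=42. purged={c.com}
Op 16: tick 8 -> clock=50. purged={b.com}
Op 17: insert b.com -> 10.0.0.1 (expiry=50+1=51). clock=50
Op 18: insert c.com -> 10.0.0.7 (expiry=50+4=54). clock=50
Op 19: tick 2 -> clock=52. purged={b.com}
Op 20: insert d.com -> 10.0.0.5 (expiry=52+2=54). clock=52
Op 21: tick 8 -> clock=60. purged={c.com,d.com}
Op 22: tick 3 -> clock=63.
Op 23: tick 5 -> clock=68.
Op 24: tick 7 -> clock=75.
Op 25: insert c.com -> 10.0.0.7 (expiry=75+1=76). clock=75
Op 26: tick 6 -> clock=81. purged={c.com}
Op 27: insert a.com -> 10.0.0.1 (expiry=81+3=84). clock=81
Op 28: tick 3 -> clock=84. purged={a.com}
Op 29: insert a.com -> 10.0.0.2 (expiry=84+4=88). clock=84
Op 30: insert b.com -> 10.0.0.5 (expiry=84+3=87). clock=84
lookup c.com: not in cache (expired or never inserted)

Answer: NXDOMAIN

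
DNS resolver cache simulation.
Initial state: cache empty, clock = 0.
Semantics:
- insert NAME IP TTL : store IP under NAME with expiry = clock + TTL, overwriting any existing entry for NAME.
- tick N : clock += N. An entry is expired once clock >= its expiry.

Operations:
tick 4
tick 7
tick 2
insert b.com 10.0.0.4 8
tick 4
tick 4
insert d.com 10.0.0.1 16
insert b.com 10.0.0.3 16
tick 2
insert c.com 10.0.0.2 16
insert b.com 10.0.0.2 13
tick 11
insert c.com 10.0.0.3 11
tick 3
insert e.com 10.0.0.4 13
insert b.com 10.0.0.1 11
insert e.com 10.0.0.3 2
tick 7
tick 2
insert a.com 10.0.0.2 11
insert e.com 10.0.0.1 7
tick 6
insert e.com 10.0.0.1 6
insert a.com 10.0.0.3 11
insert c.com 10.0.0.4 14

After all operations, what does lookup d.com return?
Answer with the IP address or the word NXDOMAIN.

Answer: NXDOMAIN

Derivation:
Op 1: tick 4 -> clock=4.
Op 2: tick 7 -> clock=11.
Op 3: tick 2 -> clock=13.
Op 4: insert b.com -> 10.0.0.4 (expiry=13+8=21). clock=13
Op 5: tick 4 -> clock=17.
Op 6: tick 4 -> clock=21. purged={b.com}
Op 7: insert d.com -> 10.0.0.1 (expiry=21+16=37). clock=21
Op 8: insert b.com -> 10.0.0.3 (expiry=21+16=37). clock=21
Op 9: tick 2 -> clock=23.
Op 10: insert c.com -> 10.0.0.2 (expiry=23+16=39). clock=23
Op 11: insert b.com -> 10.0.0.2 (expiry=23+13=36). clock=23
Op 12: tick 11 -> clock=34.
Op 13: insert c.com -> 10.0.0.3 (expiry=34+11=45). clock=34
Op 14: tick 3 -> clock=37. purged={b.com,d.com}
Op 15: insert e.com -> 10.0.0.4 (expiry=37+13=50). clock=37
Op 16: insert b.com -> 10.0.0.1 (expiry=37+11=48). clock=37
Op 17: insert e.com -> 10.0.0.3 (expiry=37+2=39). clock=37
Op 18: tick 7 -> clock=44. purged={e.com}
Op 19: tick 2 -> clock=46. purged={c.com}
Op 20: insert a.com -> 10.0.0.2 (expiry=46+11=57). clock=46
Op 21: insert e.com -> 10.0.0.1 (expiry=46+7=53). clock=46
Op 22: tick 6 -> clock=52. purged={b.com}
Op 23: insert e.com -> 10.0.0.1 (expiry=52+6=58). clock=52
Op 24: insert a.com -> 10.0.0.3 (expiry=52+11=63). clock=52
Op 25: insert c.com -> 10.0.0.4 (expiry=52+14=66). clock=52
lookup d.com: not in cache (expired or never inserted)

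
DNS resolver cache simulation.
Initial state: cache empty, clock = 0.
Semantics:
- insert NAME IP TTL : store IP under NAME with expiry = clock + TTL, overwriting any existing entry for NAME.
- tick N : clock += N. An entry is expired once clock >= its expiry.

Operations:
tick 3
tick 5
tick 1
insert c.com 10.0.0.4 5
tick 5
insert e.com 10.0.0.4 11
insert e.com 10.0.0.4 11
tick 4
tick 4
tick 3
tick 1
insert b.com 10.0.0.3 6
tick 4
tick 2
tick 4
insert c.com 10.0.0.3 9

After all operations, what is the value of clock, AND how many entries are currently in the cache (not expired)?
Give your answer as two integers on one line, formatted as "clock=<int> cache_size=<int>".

Op 1: tick 3 -> clock=3.
Op 2: tick 5 -> clock=8.
Op 3: tick 1 -> clock=9.
Op 4: insert c.com -> 10.0.0.4 (expiry=9+5=14). clock=9
Op 5: tick 5 -> clock=14. purged={c.com}
Op 6: insert e.com -> 10.0.0.4 (expiry=14+11=25). clock=14
Op 7: insert e.com -> 10.0.0.4 (expiry=14+11=25). clock=14
Op 8: tick 4 -> clock=18.
Op 9: tick 4 -> clock=22.
Op 10: tick 3 -> clock=25. purged={e.com}
Op 11: tick 1 -> clock=26.
Op 12: insert b.com -> 10.0.0.3 (expiry=26+6=32). clock=26
Op 13: tick 4 -> clock=30.
Op 14: tick 2 -> clock=32. purged={b.com}
Op 15: tick 4 -> clock=36.
Op 16: insert c.com -> 10.0.0.3 (expiry=36+9=45). clock=36
Final clock = 36
Final cache (unexpired): {c.com} -> size=1

Answer: clock=36 cache_size=1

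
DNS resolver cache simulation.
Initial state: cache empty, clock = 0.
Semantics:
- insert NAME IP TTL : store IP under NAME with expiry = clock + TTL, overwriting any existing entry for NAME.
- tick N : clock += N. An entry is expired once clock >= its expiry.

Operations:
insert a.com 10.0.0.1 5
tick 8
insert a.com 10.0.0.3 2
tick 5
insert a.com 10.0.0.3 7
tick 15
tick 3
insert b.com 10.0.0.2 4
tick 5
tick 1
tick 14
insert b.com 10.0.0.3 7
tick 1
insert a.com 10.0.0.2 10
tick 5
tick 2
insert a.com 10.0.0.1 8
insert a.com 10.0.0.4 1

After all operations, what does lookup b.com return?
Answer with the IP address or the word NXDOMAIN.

Op 1: insert a.com -> 10.0.0.1 (expiry=0+5=5). clock=0
Op 2: tick 8 -> clock=8. purged={a.com}
Op 3: insert a.com -> 10.0.0.3 (expiry=8+2=10). clock=8
Op 4: tick 5 -> clock=13. purged={a.com}
Op 5: insert a.com -> 10.0.0.3 (expiry=13+7=20). clock=13
Op 6: tick 15 -> clock=28. purged={a.com}
Op 7: tick 3 -> clock=31.
Op 8: insert b.com -> 10.0.0.2 (expiry=31+4=35). clock=31
Op 9: tick 5 -> clock=36. purged={b.com}
Op 10: tick 1 -> clock=37.
Op 11: tick 14 -> clock=51.
Op 12: insert b.com -> 10.0.0.3 (expiry=51+7=58). clock=51
Op 13: tick 1 -> clock=52.
Op 14: insert a.com -> 10.0.0.2 (expiry=52+10=62). clock=52
Op 15: tick 5 -> clock=57.
Op 16: tick 2 -> clock=59. purged={b.com}
Op 17: insert a.com -> 10.0.0.1 (expiry=59+8=67). clock=59
Op 18: insert a.com -> 10.0.0.4 (expiry=59+1=60). clock=59
lookup b.com: not in cache (expired or never inserted)

Answer: NXDOMAIN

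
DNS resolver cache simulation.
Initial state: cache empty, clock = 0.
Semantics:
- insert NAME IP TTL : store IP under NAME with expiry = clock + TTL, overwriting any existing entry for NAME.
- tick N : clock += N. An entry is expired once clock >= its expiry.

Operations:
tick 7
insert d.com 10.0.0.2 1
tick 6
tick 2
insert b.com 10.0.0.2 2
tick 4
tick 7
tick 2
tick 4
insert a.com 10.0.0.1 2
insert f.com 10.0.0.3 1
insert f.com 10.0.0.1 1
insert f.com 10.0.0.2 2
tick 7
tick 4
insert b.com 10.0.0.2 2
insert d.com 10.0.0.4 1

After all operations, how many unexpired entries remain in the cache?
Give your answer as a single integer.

Op 1: tick 7 -> clock=7.
Op 2: insert d.com -> 10.0.0.2 (expiry=7+1=8). clock=7
Op 3: tick 6 -> clock=13. purged={d.com}
Op 4: tick 2 -> clock=15.
Op 5: insert b.com -> 10.0.0.2 (expiry=15+2=17). clock=15
Op 6: tick 4 -> clock=19. purged={b.com}
Op 7: tick 7 -> clock=26.
Op 8: tick 2 -> clock=28.
Op 9: tick 4 -> clock=32.
Op 10: insert a.com -> 10.0.0.1 (expiry=32+2=34). clock=32
Op 11: insert f.com -> 10.0.0.3 (expiry=32+1=33). clock=32
Op 12: insert f.com -> 10.0.0.1 (expiry=32+1=33). clock=32
Op 13: insert f.com -> 10.0.0.2 (expiry=32+2=34). clock=32
Op 14: tick 7 -> clock=39. purged={a.com,f.com}
Op 15: tick 4 -> clock=43.
Op 16: insert b.com -> 10.0.0.2 (expiry=43+2=45). clock=43
Op 17: insert d.com -> 10.0.0.4 (expiry=43+1=44). clock=43
Final cache (unexpired): {b.com,d.com} -> size=2

Answer: 2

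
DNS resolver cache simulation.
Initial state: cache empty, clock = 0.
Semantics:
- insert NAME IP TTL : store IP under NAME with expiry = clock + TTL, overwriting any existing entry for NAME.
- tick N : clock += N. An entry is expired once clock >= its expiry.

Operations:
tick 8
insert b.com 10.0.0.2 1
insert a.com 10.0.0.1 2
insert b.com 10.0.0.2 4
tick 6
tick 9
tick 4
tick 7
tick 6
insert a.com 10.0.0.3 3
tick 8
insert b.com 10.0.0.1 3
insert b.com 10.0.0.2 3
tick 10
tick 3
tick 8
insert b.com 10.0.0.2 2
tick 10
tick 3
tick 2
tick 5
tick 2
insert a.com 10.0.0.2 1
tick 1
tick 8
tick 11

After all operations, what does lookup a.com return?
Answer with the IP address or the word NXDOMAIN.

Answer: NXDOMAIN

Derivation:
Op 1: tick 8 -> clock=8.
Op 2: insert b.com -> 10.0.0.2 (expiry=8+1=9). clock=8
Op 3: insert a.com -> 10.0.0.1 (expiry=8+2=10). clock=8
Op 4: insert b.com -> 10.0.0.2 (expiry=8+4=12). clock=8
Op 5: tick 6 -> clock=14. purged={a.com,b.com}
Op 6: tick 9 -> clock=23.
Op 7: tick 4 -> clock=27.
Op 8: tick 7 -> clock=34.
Op 9: tick 6 -> clock=40.
Op 10: insert a.com -> 10.0.0.3 (expiry=40+3=43). clock=40
Op 11: tick 8 -> clock=48. purged={a.com}
Op 12: insert b.com -> 10.0.0.1 (expiry=48+3=51). clock=48
Op 13: insert b.com -> 10.0.0.2 (expiry=48+3=51). clock=48
Op 14: tick 10 -> clock=58. purged={b.com}
Op 15: tick 3 -> clock=61.
Op 16: tick 8 -> clock=69.
Op 17: insert b.com -> 10.0.0.2 (expiry=69+2=71). clock=69
Op 18: tick 10 -> clock=79. purged={b.com}
Op 19: tick 3 -> clock=82.
Op 20: tick 2 -> clock=84.
Op 21: tick 5 -> clock=89.
Op 22: tick 2 -> clock=91.
Op 23: insert a.com -> 10.0.0.2 (expiry=91+1=92). clock=91
Op 24: tick 1 -> clock=92. purged={a.com}
Op 25: tick 8 -> clock=100.
Op 26: tick 11 -> clock=111.
lookup a.com: not in cache (expired or never inserted)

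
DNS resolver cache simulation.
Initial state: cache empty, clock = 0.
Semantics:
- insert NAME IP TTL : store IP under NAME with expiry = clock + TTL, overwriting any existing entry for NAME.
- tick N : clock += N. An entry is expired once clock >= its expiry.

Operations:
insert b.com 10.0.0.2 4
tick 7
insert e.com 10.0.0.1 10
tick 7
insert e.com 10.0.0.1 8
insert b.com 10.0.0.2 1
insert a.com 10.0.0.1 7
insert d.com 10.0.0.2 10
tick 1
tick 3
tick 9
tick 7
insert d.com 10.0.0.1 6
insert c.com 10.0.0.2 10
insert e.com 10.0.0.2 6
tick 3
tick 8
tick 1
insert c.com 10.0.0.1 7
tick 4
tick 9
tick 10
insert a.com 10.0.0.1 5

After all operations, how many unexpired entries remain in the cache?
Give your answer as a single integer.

Op 1: insert b.com -> 10.0.0.2 (expiry=0+4=4). clock=0
Op 2: tick 7 -> clock=7. purged={b.com}
Op 3: insert e.com -> 10.0.0.1 (expiry=7+10=17). clock=7
Op 4: tick 7 -> clock=14.
Op 5: insert e.com -> 10.0.0.1 (expiry=14+8=22). clock=14
Op 6: insert b.com -> 10.0.0.2 (expiry=14+1=15). clock=14
Op 7: insert a.com -> 10.0.0.1 (expiry=14+7=21). clock=14
Op 8: insert d.com -> 10.0.0.2 (expiry=14+10=24). clock=14
Op 9: tick 1 -> clock=15. purged={b.com}
Op 10: tick 3 -> clock=18.
Op 11: tick 9 -> clock=27. purged={a.com,d.com,e.com}
Op 12: tick 7 -> clock=34.
Op 13: insert d.com -> 10.0.0.1 (expiry=34+6=40). clock=34
Op 14: insert c.com -> 10.0.0.2 (expiry=34+10=44). clock=34
Op 15: insert e.com -> 10.0.0.2 (expiry=34+6=40). clock=34
Op 16: tick 3 -> clock=37.
Op 17: tick 8 -> clock=45. purged={c.com,d.com,e.com}
Op 18: tick 1 -> clock=46.
Op 19: insert c.com -> 10.0.0.1 (expiry=46+7=53). clock=46
Op 20: tick 4 -> clock=50.
Op 21: tick 9 -> clock=59. purged={c.com}
Op 22: tick 10 -> clock=69.
Op 23: insert a.com -> 10.0.0.1 (expiry=69+5=74). clock=69
Final cache (unexpired): {a.com} -> size=1

Answer: 1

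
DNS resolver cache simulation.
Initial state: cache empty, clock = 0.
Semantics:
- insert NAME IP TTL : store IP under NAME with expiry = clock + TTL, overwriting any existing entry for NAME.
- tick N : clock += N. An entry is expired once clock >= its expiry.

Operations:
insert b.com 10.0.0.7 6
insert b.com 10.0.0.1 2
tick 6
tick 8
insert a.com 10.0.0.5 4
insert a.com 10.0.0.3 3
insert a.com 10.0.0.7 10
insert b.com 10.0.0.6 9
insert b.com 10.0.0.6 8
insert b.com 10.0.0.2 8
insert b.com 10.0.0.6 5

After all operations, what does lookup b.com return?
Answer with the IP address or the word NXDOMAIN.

Op 1: insert b.com -> 10.0.0.7 (expiry=0+6=6). clock=0
Op 2: insert b.com -> 10.0.0.1 (expiry=0+2=2). clock=0
Op 3: tick 6 -> clock=6. purged={b.com}
Op 4: tick 8 -> clock=14.
Op 5: insert a.com -> 10.0.0.5 (expiry=14+4=18). clock=14
Op 6: insert a.com -> 10.0.0.3 (expiry=14+3=17). clock=14
Op 7: insert a.com -> 10.0.0.7 (expiry=14+10=24). clock=14
Op 8: insert b.com -> 10.0.0.6 (expiry=14+9=23). clock=14
Op 9: insert b.com -> 10.0.0.6 (expiry=14+8=22). clock=14
Op 10: insert b.com -> 10.0.0.2 (expiry=14+8=22). clock=14
Op 11: insert b.com -> 10.0.0.6 (expiry=14+5=19). clock=14
lookup b.com: present, ip=10.0.0.6 expiry=19 > clock=14

Answer: 10.0.0.6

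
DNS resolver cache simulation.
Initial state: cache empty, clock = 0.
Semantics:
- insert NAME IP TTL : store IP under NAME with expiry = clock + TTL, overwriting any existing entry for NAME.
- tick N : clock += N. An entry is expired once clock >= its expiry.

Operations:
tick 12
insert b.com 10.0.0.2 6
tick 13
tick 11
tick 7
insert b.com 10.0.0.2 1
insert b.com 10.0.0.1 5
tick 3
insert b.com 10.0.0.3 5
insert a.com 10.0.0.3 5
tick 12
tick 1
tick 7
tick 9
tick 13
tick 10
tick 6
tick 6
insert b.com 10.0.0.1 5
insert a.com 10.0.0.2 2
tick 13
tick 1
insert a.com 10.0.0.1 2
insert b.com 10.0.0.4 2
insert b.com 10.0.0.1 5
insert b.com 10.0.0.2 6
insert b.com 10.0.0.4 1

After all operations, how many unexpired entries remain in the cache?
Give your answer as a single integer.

Answer: 2

Derivation:
Op 1: tick 12 -> clock=12.
Op 2: insert b.com -> 10.0.0.2 (expiry=12+6=18). clock=12
Op 3: tick 13 -> clock=25. purged={b.com}
Op 4: tick 11 -> clock=36.
Op 5: tick 7 -> clock=43.
Op 6: insert b.com -> 10.0.0.2 (expiry=43+1=44). clock=43
Op 7: insert b.com -> 10.0.0.1 (expiry=43+5=48). clock=43
Op 8: tick 3 -> clock=46.
Op 9: insert b.com -> 10.0.0.3 (expiry=46+5=51). clock=46
Op 10: insert a.com -> 10.0.0.3 (expiry=46+5=51). clock=46
Op 11: tick 12 -> clock=58. purged={a.com,b.com}
Op 12: tick 1 -> clock=59.
Op 13: tick 7 -> clock=66.
Op 14: tick 9 -> clock=75.
Op 15: tick 13 -> clock=88.
Op 16: tick 10 -> clock=98.
Op 17: tick 6 -> clock=104.
Op 18: tick 6 -> clock=110.
Op 19: insert b.com -> 10.0.0.1 (expiry=110+5=115). clock=110
Op 20: insert a.com -> 10.0.0.2 (expiry=110+2=112). clock=110
Op 21: tick 13 -> clock=123. purged={a.com,b.com}
Op 22: tick 1 -> clock=124.
Op 23: insert a.com -> 10.0.0.1 (expiry=124+2=126). clock=124
Op 24: insert b.com -> 10.0.0.4 (expiry=124+2=126). clock=124
Op 25: insert b.com -> 10.0.0.1 (expiry=124+5=129). clock=124
Op 26: insert b.com -> 10.0.0.2 (expiry=124+6=130). clock=124
Op 27: insert b.com -> 10.0.0.4 (expiry=124+1=125). clock=124
Final cache (unexpired): {a.com,b.com} -> size=2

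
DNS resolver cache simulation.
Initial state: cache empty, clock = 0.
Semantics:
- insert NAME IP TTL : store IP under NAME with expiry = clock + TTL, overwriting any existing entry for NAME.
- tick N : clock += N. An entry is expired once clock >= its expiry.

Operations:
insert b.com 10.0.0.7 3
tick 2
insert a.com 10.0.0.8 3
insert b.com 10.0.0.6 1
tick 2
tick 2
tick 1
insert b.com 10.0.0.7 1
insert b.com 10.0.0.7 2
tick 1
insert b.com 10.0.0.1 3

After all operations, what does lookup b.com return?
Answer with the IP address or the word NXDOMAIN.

Answer: 10.0.0.1

Derivation:
Op 1: insert b.com -> 10.0.0.7 (expiry=0+3=3). clock=0
Op 2: tick 2 -> clock=2.
Op 3: insert a.com -> 10.0.0.8 (expiry=2+3=5). clock=2
Op 4: insert b.com -> 10.0.0.6 (expiry=2+1=3). clock=2
Op 5: tick 2 -> clock=4. purged={b.com}
Op 6: tick 2 -> clock=6. purged={a.com}
Op 7: tick 1 -> clock=7.
Op 8: insert b.com -> 10.0.0.7 (expiry=7+1=8). clock=7
Op 9: insert b.com -> 10.0.0.7 (expiry=7+2=9). clock=7
Op 10: tick 1 -> clock=8.
Op 11: insert b.com -> 10.0.0.1 (expiry=8+3=11). clock=8
lookup b.com: present, ip=10.0.0.1 expiry=11 > clock=8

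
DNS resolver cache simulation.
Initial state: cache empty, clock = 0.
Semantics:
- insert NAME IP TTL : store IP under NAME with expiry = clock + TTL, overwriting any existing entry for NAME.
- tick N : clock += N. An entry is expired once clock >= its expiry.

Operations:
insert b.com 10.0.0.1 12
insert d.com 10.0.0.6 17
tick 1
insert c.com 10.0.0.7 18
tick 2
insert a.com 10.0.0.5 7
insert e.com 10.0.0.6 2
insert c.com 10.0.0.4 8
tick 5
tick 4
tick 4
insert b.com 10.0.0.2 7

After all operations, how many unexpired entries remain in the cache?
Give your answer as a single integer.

Op 1: insert b.com -> 10.0.0.1 (expiry=0+12=12). clock=0
Op 2: insert d.com -> 10.0.0.6 (expiry=0+17=17). clock=0
Op 3: tick 1 -> clock=1.
Op 4: insert c.com -> 10.0.0.7 (expiry=1+18=19). clock=1
Op 5: tick 2 -> clock=3.
Op 6: insert a.com -> 10.0.0.5 (expiry=3+7=10). clock=3
Op 7: insert e.com -> 10.0.0.6 (expiry=3+2=5). clock=3
Op 8: insert c.com -> 10.0.0.4 (expiry=3+8=11). clock=3
Op 9: tick 5 -> clock=8. purged={e.com}
Op 10: tick 4 -> clock=12. purged={a.com,b.com,c.com}
Op 11: tick 4 -> clock=16.
Op 12: insert b.com -> 10.0.0.2 (expiry=16+7=23). clock=16
Final cache (unexpired): {b.com,d.com} -> size=2

Answer: 2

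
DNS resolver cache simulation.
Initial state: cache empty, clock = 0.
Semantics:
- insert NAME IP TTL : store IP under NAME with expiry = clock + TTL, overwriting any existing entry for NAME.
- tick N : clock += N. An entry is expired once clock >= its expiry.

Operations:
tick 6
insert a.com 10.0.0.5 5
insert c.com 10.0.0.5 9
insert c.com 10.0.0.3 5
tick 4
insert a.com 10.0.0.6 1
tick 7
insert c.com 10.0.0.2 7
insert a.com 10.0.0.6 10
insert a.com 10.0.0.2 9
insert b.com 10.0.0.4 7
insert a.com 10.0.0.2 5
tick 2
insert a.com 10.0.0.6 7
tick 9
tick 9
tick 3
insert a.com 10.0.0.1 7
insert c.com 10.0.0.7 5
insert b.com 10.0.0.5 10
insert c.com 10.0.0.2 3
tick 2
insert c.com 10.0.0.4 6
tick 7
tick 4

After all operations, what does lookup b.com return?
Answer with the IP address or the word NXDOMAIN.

Op 1: tick 6 -> clock=6.
Op 2: insert a.com -> 10.0.0.5 (expiry=6+5=11). clock=6
Op 3: insert c.com -> 10.0.0.5 (expiry=6+9=15). clock=6
Op 4: insert c.com -> 10.0.0.3 (expiry=6+5=11). clock=6
Op 5: tick 4 -> clock=10.
Op 6: insert a.com -> 10.0.0.6 (expiry=10+1=11). clock=10
Op 7: tick 7 -> clock=17. purged={a.com,c.com}
Op 8: insert c.com -> 10.0.0.2 (expiry=17+7=24). clock=17
Op 9: insert a.com -> 10.0.0.6 (expiry=17+10=27). clock=17
Op 10: insert a.com -> 10.0.0.2 (expiry=17+9=26). clock=17
Op 11: insert b.com -> 10.0.0.4 (expiry=17+7=24). clock=17
Op 12: insert a.com -> 10.0.0.2 (expiry=17+5=22). clock=17
Op 13: tick 2 -> clock=19.
Op 14: insert a.com -> 10.0.0.6 (expiry=19+7=26). clock=19
Op 15: tick 9 -> clock=28. purged={a.com,b.com,c.com}
Op 16: tick 9 -> clock=37.
Op 17: tick 3 -> clock=40.
Op 18: insert a.com -> 10.0.0.1 (expiry=40+7=47). clock=40
Op 19: insert c.com -> 10.0.0.7 (expiry=40+5=45). clock=40
Op 20: insert b.com -> 10.0.0.5 (expiry=40+10=50). clock=40
Op 21: insert c.com -> 10.0.0.2 (expiry=40+3=43). clock=40
Op 22: tick 2 -> clock=42.
Op 23: insert c.com -> 10.0.0.4 (expiry=42+6=48). clock=42
Op 24: tick 7 -> clock=49. purged={a.com,c.com}
Op 25: tick 4 -> clock=53. purged={b.com}
lookup b.com: not in cache (expired or never inserted)

Answer: NXDOMAIN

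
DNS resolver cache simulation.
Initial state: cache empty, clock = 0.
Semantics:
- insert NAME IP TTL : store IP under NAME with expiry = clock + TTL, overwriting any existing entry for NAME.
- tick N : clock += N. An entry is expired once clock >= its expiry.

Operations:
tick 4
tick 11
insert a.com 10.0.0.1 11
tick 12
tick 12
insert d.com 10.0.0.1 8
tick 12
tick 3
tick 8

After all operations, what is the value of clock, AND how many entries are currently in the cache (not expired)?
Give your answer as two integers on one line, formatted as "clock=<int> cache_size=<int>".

Op 1: tick 4 -> clock=4.
Op 2: tick 11 -> clock=15.
Op 3: insert a.com -> 10.0.0.1 (expiry=15+11=26). clock=15
Op 4: tick 12 -> clock=27. purged={a.com}
Op 5: tick 12 -> clock=39.
Op 6: insert d.com -> 10.0.0.1 (expiry=39+8=47). clock=39
Op 7: tick 12 -> clock=51. purged={d.com}
Op 8: tick 3 -> clock=54.
Op 9: tick 8 -> clock=62.
Final clock = 62
Final cache (unexpired): {} -> size=0

Answer: clock=62 cache_size=0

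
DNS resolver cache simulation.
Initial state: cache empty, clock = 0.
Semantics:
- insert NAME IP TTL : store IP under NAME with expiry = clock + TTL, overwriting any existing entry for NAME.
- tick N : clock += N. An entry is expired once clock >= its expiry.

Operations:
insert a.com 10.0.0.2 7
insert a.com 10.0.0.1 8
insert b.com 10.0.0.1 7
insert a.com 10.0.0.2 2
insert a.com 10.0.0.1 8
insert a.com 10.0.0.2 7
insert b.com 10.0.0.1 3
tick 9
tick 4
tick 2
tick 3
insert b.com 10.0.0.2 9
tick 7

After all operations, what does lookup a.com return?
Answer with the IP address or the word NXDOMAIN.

Op 1: insert a.com -> 10.0.0.2 (expiry=0+7=7). clock=0
Op 2: insert a.com -> 10.0.0.1 (expiry=0+8=8). clock=0
Op 3: insert b.com -> 10.0.0.1 (expiry=0+7=7). clock=0
Op 4: insert a.com -> 10.0.0.2 (expiry=0+2=2). clock=0
Op 5: insert a.com -> 10.0.0.1 (expiry=0+8=8). clock=0
Op 6: insert a.com -> 10.0.0.2 (expiry=0+7=7). clock=0
Op 7: insert b.com -> 10.0.0.1 (expiry=0+3=3). clock=0
Op 8: tick 9 -> clock=9. purged={a.com,b.com}
Op 9: tick 4 -> clock=13.
Op 10: tick 2 -> clock=15.
Op 11: tick 3 -> clock=18.
Op 12: insert b.com -> 10.0.0.2 (expiry=18+9=27). clock=18
Op 13: tick 7 -> clock=25.
lookup a.com: not in cache (expired or never inserted)

Answer: NXDOMAIN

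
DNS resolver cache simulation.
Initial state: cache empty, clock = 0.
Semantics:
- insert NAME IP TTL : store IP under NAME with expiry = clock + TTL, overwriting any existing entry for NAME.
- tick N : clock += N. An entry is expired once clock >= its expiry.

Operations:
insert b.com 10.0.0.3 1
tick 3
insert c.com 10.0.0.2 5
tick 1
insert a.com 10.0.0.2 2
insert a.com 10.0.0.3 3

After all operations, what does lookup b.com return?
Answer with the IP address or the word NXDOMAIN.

Answer: NXDOMAIN

Derivation:
Op 1: insert b.com -> 10.0.0.3 (expiry=0+1=1). clock=0
Op 2: tick 3 -> clock=3. purged={b.com}
Op 3: insert c.com -> 10.0.0.2 (expiry=3+5=8). clock=3
Op 4: tick 1 -> clock=4.
Op 5: insert a.com -> 10.0.0.2 (expiry=4+2=6). clock=4
Op 6: insert a.com -> 10.0.0.3 (expiry=4+3=7). clock=4
lookup b.com: not in cache (expired or never inserted)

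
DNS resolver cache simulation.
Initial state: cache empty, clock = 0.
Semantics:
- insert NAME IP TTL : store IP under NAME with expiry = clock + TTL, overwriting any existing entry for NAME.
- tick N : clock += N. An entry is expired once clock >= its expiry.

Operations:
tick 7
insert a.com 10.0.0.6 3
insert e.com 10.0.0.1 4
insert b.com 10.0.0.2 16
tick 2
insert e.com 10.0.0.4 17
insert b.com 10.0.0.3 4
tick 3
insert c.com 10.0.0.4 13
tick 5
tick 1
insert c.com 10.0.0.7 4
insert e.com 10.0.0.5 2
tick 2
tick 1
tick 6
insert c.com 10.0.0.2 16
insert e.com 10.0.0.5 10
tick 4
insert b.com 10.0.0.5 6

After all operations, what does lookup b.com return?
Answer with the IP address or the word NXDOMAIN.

Answer: 10.0.0.5

Derivation:
Op 1: tick 7 -> clock=7.
Op 2: insert a.com -> 10.0.0.6 (expiry=7+3=10). clock=7
Op 3: insert e.com -> 10.0.0.1 (expiry=7+4=11). clock=7
Op 4: insert b.com -> 10.0.0.2 (expiry=7+16=23). clock=7
Op 5: tick 2 -> clock=9.
Op 6: insert e.com -> 10.0.0.4 (expiry=9+17=26). clock=9
Op 7: insert b.com -> 10.0.0.3 (expiry=9+4=13). clock=9
Op 8: tick 3 -> clock=12. purged={a.com}
Op 9: insert c.com -> 10.0.0.4 (expiry=12+13=25). clock=12
Op 10: tick 5 -> clock=17. purged={b.com}
Op 11: tick 1 -> clock=18.
Op 12: insert c.com -> 10.0.0.7 (expiry=18+4=22). clock=18
Op 13: insert e.com -> 10.0.0.5 (expiry=18+2=20). clock=18
Op 14: tick 2 -> clock=20. purged={e.com}
Op 15: tick 1 -> clock=21.
Op 16: tick 6 -> clock=27. purged={c.com}
Op 17: insert c.com -> 10.0.0.2 (expiry=27+16=43). clock=27
Op 18: insert e.com -> 10.0.0.5 (expiry=27+10=37). clock=27
Op 19: tick 4 -> clock=31.
Op 20: insert b.com -> 10.0.0.5 (expiry=31+6=37). clock=31
lookup b.com: present, ip=10.0.0.5 expiry=37 > clock=31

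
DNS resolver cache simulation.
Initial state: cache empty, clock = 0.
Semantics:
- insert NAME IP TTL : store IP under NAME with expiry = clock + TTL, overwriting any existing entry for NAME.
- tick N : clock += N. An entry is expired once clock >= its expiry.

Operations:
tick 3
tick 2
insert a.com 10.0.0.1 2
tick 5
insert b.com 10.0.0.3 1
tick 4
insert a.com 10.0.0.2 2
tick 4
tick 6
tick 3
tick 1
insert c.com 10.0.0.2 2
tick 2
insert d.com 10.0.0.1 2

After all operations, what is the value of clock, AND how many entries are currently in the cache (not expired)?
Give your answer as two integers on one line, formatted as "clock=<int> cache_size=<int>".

Answer: clock=30 cache_size=1

Derivation:
Op 1: tick 3 -> clock=3.
Op 2: tick 2 -> clock=5.
Op 3: insert a.com -> 10.0.0.1 (expiry=5+2=7). clock=5
Op 4: tick 5 -> clock=10. purged={a.com}
Op 5: insert b.com -> 10.0.0.3 (expiry=10+1=11). clock=10
Op 6: tick 4 -> clock=14. purged={b.com}
Op 7: insert a.com -> 10.0.0.2 (expiry=14+2=16). clock=14
Op 8: tick 4 -> clock=18. purged={a.com}
Op 9: tick 6 -> clock=24.
Op 10: tick 3 -> clock=27.
Op 11: tick 1 -> clock=28.
Op 12: insert c.com -> 10.0.0.2 (expiry=28+2=30). clock=28
Op 13: tick 2 -> clock=30. purged={c.com}
Op 14: insert d.com -> 10.0.0.1 (expiry=30+2=32). clock=30
Final clock = 30
Final cache (unexpired): {d.com} -> size=1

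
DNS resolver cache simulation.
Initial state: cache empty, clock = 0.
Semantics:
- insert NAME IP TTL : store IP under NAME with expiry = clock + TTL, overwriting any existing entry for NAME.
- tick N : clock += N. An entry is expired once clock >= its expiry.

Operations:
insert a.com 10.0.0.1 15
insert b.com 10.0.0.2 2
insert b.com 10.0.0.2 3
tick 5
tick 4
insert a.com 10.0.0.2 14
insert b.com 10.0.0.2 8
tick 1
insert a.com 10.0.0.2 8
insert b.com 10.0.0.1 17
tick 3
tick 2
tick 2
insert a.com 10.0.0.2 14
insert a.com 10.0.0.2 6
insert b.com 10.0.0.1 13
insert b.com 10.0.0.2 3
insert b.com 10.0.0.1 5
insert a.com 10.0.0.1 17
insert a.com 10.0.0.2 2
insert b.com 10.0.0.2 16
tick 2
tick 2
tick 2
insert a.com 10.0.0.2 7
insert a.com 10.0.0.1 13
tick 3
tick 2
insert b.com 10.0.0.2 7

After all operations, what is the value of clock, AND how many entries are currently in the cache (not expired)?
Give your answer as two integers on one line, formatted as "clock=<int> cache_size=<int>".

Op 1: insert a.com -> 10.0.0.1 (expiry=0+15=15). clock=0
Op 2: insert b.com -> 10.0.0.2 (expiry=0+2=2). clock=0
Op 3: insert b.com -> 10.0.0.2 (expiry=0+3=3). clock=0
Op 4: tick 5 -> clock=5. purged={b.com}
Op 5: tick 4 -> clock=9.
Op 6: insert a.com -> 10.0.0.2 (expiry=9+14=23). clock=9
Op 7: insert b.com -> 10.0.0.2 (expiry=9+8=17). clock=9
Op 8: tick 1 -> clock=10.
Op 9: insert a.com -> 10.0.0.2 (expiry=10+8=18). clock=10
Op 10: insert b.com -> 10.0.0.1 (expiry=10+17=27). clock=10
Op 11: tick 3 -> clock=13.
Op 12: tick 2 -> clock=15.
Op 13: tick 2 -> clock=17.
Op 14: insert a.com -> 10.0.0.2 (expiry=17+14=31). clock=17
Op 15: insert a.com -> 10.0.0.2 (expiry=17+6=23). clock=17
Op 16: insert b.com -> 10.0.0.1 (expiry=17+13=30). clock=17
Op 17: insert b.com -> 10.0.0.2 (expiry=17+3=20). clock=17
Op 18: insert b.com -> 10.0.0.1 (expiry=17+5=22). clock=17
Op 19: insert a.com -> 10.0.0.1 (expiry=17+17=34). clock=17
Op 20: insert a.com -> 10.0.0.2 (expiry=17+2=19). clock=17
Op 21: insert b.com -> 10.0.0.2 (expiry=17+16=33). clock=17
Op 22: tick 2 -> clock=19. purged={a.com}
Op 23: tick 2 -> clock=21.
Op 24: tick 2 -> clock=23.
Op 25: insert a.com -> 10.0.0.2 (expiry=23+7=30). clock=23
Op 26: insert a.com -> 10.0.0.1 (expiry=23+13=36). clock=23
Op 27: tick 3 -> clock=26.
Op 28: tick 2 -> clock=28.
Op 29: insert b.com -> 10.0.0.2 (expiry=28+7=35). clock=28
Final clock = 28
Final cache (unexpired): {a.com,b.com} -> size=2

Answer: clock=28 cache_size=2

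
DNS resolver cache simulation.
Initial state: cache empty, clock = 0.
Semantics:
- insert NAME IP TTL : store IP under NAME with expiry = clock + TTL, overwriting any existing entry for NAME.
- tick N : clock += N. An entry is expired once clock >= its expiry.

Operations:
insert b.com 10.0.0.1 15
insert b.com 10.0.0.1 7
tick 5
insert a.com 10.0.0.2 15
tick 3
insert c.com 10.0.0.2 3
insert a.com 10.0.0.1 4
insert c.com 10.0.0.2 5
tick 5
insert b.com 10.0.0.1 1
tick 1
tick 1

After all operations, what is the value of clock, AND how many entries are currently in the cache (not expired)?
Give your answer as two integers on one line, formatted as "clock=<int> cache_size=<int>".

Answer: clock=15 cache_size=0

Derivation:
Op 1: insert b.com -> 10.0.0.1 (expiry=0+15=15). clock=0
Op 2: insert b.com -> 10.0.0.1 (expiry=0+7=7). clock=0
Op 3: tick 5 -> clock=5.
Op 4: insert a.com -> 10.0.0.2 (expiry=5+15=20). clock=5
Op 5: tick 3 -> clock=8. purged={b.com}
Op 6: insert c.com -> 10.0.0.2 (expiry=8+3=11). clock=8
Op 7: insert a.com -> 10.0.0.1 (expiry=8+4=12). clock=8
Op 8: insert c.com -> 10.0.0.2 (expiry=8+5=13). clock=8
Op 9: tick 5 -> clock=13. purged={a.com,c.com}
Op 10: insert b.com -> 10.0.0.1 (expiry=13+1=14). clock=13
Op 11: tick 1 -> clock=14. purged={b.com}
Op 12: tick 1 -> clock=15.
Final clock = 15
Final cache (unexpired): {} -> size=0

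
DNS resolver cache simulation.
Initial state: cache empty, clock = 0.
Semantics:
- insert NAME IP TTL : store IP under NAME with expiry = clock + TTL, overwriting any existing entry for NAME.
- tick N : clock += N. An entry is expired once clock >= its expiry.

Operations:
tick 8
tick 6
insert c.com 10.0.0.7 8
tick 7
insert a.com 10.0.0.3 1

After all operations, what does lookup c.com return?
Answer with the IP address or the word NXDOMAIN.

Op 1: tick 8 -> clock=8.
Op 2: tick 6 -> clock=14.
Op 3: insert c.com -> 10.0.0.7 (expiry=14+8=22). clock=14
Op 4: tick 7 -> clock=21.
Op 5: insert a.com -> 10.0.0.3 (expiry=21+1=22). clock=21
lookup c.com: present, ip=10.0.0.7 expiry=22 > clock=21

Answer: 10.0.0.7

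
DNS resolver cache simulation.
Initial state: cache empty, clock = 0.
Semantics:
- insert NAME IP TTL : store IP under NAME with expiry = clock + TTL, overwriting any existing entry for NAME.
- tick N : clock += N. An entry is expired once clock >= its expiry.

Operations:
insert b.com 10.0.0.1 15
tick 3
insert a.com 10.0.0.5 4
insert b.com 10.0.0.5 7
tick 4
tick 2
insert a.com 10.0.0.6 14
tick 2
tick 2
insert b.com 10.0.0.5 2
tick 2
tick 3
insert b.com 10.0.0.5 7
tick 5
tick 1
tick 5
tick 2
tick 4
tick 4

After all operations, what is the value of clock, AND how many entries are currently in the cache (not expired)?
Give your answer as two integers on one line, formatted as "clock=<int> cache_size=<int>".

Answer: clock=39 cache_size=0

Derivation:
Op 1: insert b.com -> 10.0.0.1 (expiry=0+15=15). clock=0
Op 2: tick 3 -> clock=3.
Op 3: insert a.com -> 10.0.0.5 (expiry=3+4=7). clock=3
Op 4: insert b.com -> 10.0.0.5 (expiry=3+7=10). clock=3
Op 5: tick 4 -> clock=7. purged={a.com}
Op 6: tick 2 -> clock=9.
Op 7: insert a.com -> 10.0.0.6 (expiry=9+14=23). clock=9
Op 8: tick 2 -> clock=11. purged={b.com}
Op 9: tick 2 -> clock=13.
Op 10: insert b.com -> 10.0.0.5 (expiry=13+2=15). clock=13
Op 11: tick 2 -> clock=15. purged={b.com}
Op 12: tick 3 -> clock=18.
Op 13: insert b.com -> 10.0.0.5 (expiry=18+7=25). clock=18
Op 14: tick 5 -> clock=23. purged={a.com}
Op 15: tick 1 -> clock=24.
Op 16: tick 5 -> clock=29. purged={b.com}
Op 17: tick 2 -> clock=31.
Op 18: tick 4 -> clock=35.
Op 19: tick 4 -> clock=39.
Final clock = 39
Final cache (unexpired): {} -> size=0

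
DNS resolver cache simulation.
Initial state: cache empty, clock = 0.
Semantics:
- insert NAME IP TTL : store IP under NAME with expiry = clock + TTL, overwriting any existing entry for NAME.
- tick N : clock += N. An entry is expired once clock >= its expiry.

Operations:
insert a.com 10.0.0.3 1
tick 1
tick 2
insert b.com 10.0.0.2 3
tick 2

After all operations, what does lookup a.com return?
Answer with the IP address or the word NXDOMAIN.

Answer: NXDOMAIN

Derivation:
Op 1: insert a.com -> 10.0.0.3 (expiry=0+1=1). clock=0
Op 2: tick 1 -> clock=1. purged={a.com}
Op 3: tick 2 -> clock=3.
Op 4: insert b.com -> 10.0.0.2 (expiry=3+3=6). clock=3
Op 5: tick 2 -> clock=5.
lookup a.com: not in cache (expired or never inserted)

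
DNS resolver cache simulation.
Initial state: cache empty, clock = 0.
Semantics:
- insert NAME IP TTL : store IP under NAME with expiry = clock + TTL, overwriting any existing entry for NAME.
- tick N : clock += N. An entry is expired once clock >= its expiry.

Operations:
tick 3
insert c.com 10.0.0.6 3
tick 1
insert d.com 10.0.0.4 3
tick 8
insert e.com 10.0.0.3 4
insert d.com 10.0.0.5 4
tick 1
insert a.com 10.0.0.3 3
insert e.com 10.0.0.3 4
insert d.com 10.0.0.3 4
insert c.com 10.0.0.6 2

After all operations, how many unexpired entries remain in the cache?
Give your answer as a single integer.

Op 1: tick 3 -> clock=3.
Op 2: insert c.com -> 10.0.0.6 (expiry=3+3=6). clock=3
Op 3: tick 1 -> clock=4.
Op 4: insert d.com -> 10.0.0.4 (expiry=4+3=7). clock=4
Op 5: tick 8 -> clock=12. purged={c.com,d.com}
Op 6: insert e.com -> 10.0.0.3 (expiry=12+4=16). clock=12
Op 7: insert d.com -> 10.0.0.5 (expiry=12+4=16). clock=12
Op 8: tick 1 -> clock=13.
Op 9: insert a.com -> 10.0.0.3 (expiry=13+3=16). clock=13
Op 10: insert e.com -> 10.0.0.3 (expiry=13+4=17). clock=13
Op 11: insert d.com -> 10.0.0.3 (expiry=13+4=17). clock=13
Op 12: insert c.com -> 10.0.0.6 (expiry=13+2=15). clock=13
Final cache (unexpired): {a.com,c.com,d.com,e.com} -> size=4

Answer: 4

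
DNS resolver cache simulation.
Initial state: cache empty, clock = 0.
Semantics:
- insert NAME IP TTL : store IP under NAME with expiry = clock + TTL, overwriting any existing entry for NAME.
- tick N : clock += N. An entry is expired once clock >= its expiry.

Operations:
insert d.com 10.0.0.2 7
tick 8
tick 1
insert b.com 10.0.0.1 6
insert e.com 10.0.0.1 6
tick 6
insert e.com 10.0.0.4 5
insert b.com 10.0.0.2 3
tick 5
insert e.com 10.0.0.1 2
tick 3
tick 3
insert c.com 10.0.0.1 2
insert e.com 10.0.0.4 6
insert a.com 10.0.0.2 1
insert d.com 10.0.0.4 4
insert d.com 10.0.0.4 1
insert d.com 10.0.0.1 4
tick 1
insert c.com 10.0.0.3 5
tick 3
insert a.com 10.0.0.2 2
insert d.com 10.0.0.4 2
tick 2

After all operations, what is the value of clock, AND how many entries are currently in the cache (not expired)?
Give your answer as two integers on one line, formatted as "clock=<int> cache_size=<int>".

Op 1: insert d.com -> 10.0.0.2 (expiry=0+7=7). clock=0
Op 2: tick 8 -> clock=8. purged={d.com}
Op 3: tick 1 -> clock=9.
Op 4: insert b.com -> 10.0.0.1 (expiry=9+6=15). clock=9
Op 5: insert e.com -> 10.0.0.1 (expiry=9+6=15). clock=9
Op 6: tick 6 -> clock=15. purged={b.com,e.com}
Op 7: insert e.com -> 10.0.0.4 (expiry=15+5=20). clock=15
Op 8: insert b.com -> 10.0.0.2 (expiry=15+3=18). clock=15
Op 9: tick 5 -> clock=20. purged={b.com,e.com}
Op 10: insert e.com -> 10.0.0.1 (expiry=20+2=22). clock=20
Op 11: tick 3 -> clock=23. purged={e.com}
Op 12: tick 3 -> clock=26.
Op 13: insert c.com -> 10.0.0.1 (expiry=26+2=28). clock=26
Op 14: insert e.com -> 10.0.0.4 (expiry=26+6=32). clock=26
Op 15: insert a.com -> 10.0.0.2 (expiry=26+1=27). clock=26
Op 16: insert d.com -> 10.0.0.4 (expiry=26+4=30). clock=26
Op 17: insert d.com -> 10.0.0.4 (expiry=26+1=27). clock=26
Op 18: insert d.com -> 10.0.0.1 (expiry=26+4=30). clock=26
Op 19: tick 1 -> clock=27. purged={a.com}
Op 20: insert c.com -> 10.0.0.3 (expiry=27+5=32). clock=27
Op 21: tick 3 -> clock=30. purged={d.com}
Op 22: insert a.com -> 10.0.0.2 (expiry=30+2=32). clock=30
Op 23: insert d.com -> 10.0.0.4 (expiry=30+2=32). clock=30
Op 24: tick 2 -> clock=32. purged={a.com,c.com,d.com,e.com}
Final clock = 32
Final cache (unexpired): {} -> size=0

Answer: clock=32 cache_size=0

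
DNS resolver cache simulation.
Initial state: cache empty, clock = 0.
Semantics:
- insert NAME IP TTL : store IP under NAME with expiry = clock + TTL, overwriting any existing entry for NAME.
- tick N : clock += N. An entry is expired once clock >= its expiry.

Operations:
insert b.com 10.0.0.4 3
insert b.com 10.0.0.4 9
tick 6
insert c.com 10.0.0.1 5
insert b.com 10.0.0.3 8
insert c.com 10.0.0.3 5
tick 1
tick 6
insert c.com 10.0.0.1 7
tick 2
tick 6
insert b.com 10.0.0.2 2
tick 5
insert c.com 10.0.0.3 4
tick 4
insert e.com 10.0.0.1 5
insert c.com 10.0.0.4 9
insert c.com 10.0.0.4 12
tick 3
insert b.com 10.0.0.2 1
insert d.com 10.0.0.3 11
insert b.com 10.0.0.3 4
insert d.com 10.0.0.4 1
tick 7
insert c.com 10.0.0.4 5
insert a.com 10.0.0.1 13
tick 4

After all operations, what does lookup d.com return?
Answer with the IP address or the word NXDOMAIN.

Answer: NXDOMAIN

Derivation:
Op 1: insert b.com -> 10.0.0.4 (expiry=0+3=3). clock=0
Op 2: insert b.com -> 10.0.0.4 (expiry=0+9=9). clock=0
Op 3: tick 6 -> clock=6.
Op 4: insert c.com -> 10.0.0.1 (expiry=6+5=11). clock=6
Op 5: insert b.com -> 10.0.0.3 (expiry=6+8=14). clock=6
Op 6: insert c.com -> 10.0.0.3 (expiry=6+5=11). clock=6
Op 7: tick 1 -> clock=7.
Op 8: tick 6 -> clock=13. purged={c.com}
Op 9: insert c.com -> 10.0.0.1 (expiry=13+7=20). clock=13
Op 10: tick 2 -> clock=15. purged={b.com}
Op 11: tick 6 -> clock=21. purged={c.com}
Op 12: insert b.com -> 10.0.0.2 (expiry=21+2=23). clock=21
Op 13: tick 5 -> clock=26. purged={b.com}
Op 14: insert c.com -> 10.0.0.3 (expiry=26+4=30). clock=26
Op 15: tick 4 -> clock=30. purged={c.com}
Op 16: insert e.com -> 10.0.0.1 (expiry=30+5=35). clock=30
Op 17: insert c.com -> 10.0.0.4 (expiry=30+9=39). clock=30
Op 18: insert c.com -> 10.0.0.4 (expiry=30+12=42). clock=30
Op 19: tick 3 -> clock=33.
Op 20: insert b.com -> 10.0.0.2 (expiry=33+1=34). clock=33
Op 21: insert d.com -> 10.0.0.3 (expiry=33+11=44). clock=33
Op 22: insert b.com -> 10.0.0.3 (expiry=33+4=37). clock=33
Op 23: insert d.com -> 10.0.0.4 (expiry=33+1=34). clock=33
Op 24: tick 7 -> clock=40. purged={b.com,d.com,e.com}
Op 25: insert c.com -> 10.0.0.4 (expiry=40+5=45). clock=40
Op 26: insert a.com -> 10.0.0.1 (expiry=40+13=53). clock=40
Op 27: tick 4 -> clock=44.
lookup d.com: not in cache (expired or never inserted)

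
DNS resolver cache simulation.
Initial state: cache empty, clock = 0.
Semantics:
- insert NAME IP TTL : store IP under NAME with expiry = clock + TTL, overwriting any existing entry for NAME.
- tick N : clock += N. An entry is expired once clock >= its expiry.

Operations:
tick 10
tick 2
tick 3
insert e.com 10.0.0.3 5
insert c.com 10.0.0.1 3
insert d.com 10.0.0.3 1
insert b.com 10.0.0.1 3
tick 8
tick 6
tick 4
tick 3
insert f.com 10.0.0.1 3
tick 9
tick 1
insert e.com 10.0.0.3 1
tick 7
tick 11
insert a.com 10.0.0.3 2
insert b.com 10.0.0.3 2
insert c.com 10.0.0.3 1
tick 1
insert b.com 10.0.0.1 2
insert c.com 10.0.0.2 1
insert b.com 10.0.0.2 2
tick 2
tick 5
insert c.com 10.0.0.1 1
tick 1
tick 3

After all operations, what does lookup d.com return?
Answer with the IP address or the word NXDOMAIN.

Answer: NXDOMAIN

Derivation:
Op 1: tick 10 -> clock=10.
Op 2: tick 2 -> clock=12.
Op 3: tick 3 -> clock=15.
Op 4: insert e.com -> 10.0.0.3 (expiry=15+5=20). clock=15
Op 5: insert c.com -> 10.0.0.1 (expiry=15+3=18). clock=15
Op 6: insert d.com -> 10.0.0.3 (expiry=15+1=16). clock=15
Op 7: insert b.com -> 10.0.0.1 (expiry=15+3=18). clock=15
Op 8: tick 8 -> clock=23. purged={b.com,c.com,d.com,e.com}
Op 9: tick 6 -> clock=29.
Op 10: tick 4 -> clock=33.
Op 11: tick 3 -> clock=36.
Op 12: insert f.com -> 10.0.0.1 (expiry=36+3=39). clock=36
Op 13: tick 9 -> clock=45. purged={f.com}
Op 14: tick 1 -> clock=46.
Op 15: insert e.com -> 10.0.0.3 (expiry=46+1=47). clock=46
Op 16: tick 7 -> clock=53. purged={e.com}
Op 17: tick 11 -> clock=64.
Op 18: insert a.com -> 10.0.0.3 (expiry=64+2=66). clock=64
Op 19: insert b.com -> 10.0.0.3 (expiry=64+2=66). clock=64
Op 20: insert c.com -> 10.0.0.3 (expiry=64+1=65). clock=64
Op 21: tick 1 -> clock=65. purged={c.com}
Op 22: insert b.com -> 10.0.0.1 (expiry=65+2=67). clock=65
Op 23: insert c.com -> 10.0.0.2 (expiry=65+1=66). clock=65
Op 24: insert b.com -> 10.0.0.2 (expiry=65+2=67). clock=65
Op 25: tick 2 -> clock=67. purged={a.com,b.com,c.com}
Op 26: tick 5 -> clock=72.
Op 27: insert c.com -> 10.0.0.1 (expiry=72+1=73). clock=72
Op 28: tick 1 -> clock=73. purged={c.com}
Op 29: tick 3 -> clock=76.
lookup d.com: not in cache (expired or never inserted)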